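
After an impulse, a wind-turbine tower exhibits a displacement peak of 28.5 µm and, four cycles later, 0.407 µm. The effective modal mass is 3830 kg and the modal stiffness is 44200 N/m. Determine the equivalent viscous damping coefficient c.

Logarithmic decrement δ = (1/n)·ln(x₀/x_n) = (1/4)·ln(28.5/0.407) = (1/4)·ln(70.02) = 1.062.
ζ = δ/√(4π² + δ²) = 1.062/√(39.48 + 1.13) = 1.062/6.372 = 0.1667.
c = ζ · 2√(km) = 0.1667 × 2√(44200 × 3830) = 0.1667 × 26020 = 4338 N·s/m.

4340 N·s/m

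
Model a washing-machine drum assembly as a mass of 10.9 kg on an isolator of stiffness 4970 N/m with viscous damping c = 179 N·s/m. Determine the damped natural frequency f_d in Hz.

3.14 Hz

ω_n = √(k/m) = √(4970/10.9) = 21.35 rad/s.
Critical damping c_c = 2√(k·m) = 2√(4970 × 10.9) = 465.5 N·s/m, so ζ = c/c_c = 179/465.5 = 0.3845.
ω_d = ω_n√(1 − ζ²) = 21.35 × √(1 − 0.148) = 19.71 rad/s.
f_d = ω_d/(2π) = 3.137 Hz.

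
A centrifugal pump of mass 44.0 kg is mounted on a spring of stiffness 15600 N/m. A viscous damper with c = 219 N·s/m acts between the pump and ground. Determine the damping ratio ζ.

0.132

ω_n = √(k/m) = √(15600/44.0) = 18.83 rad/s.
Critical damping c_c = 2√(k·m) = 2√(15600 × 44.0) = 1657 N·s/m, so ζ = c/c_c = 219/1657 = 0.1322.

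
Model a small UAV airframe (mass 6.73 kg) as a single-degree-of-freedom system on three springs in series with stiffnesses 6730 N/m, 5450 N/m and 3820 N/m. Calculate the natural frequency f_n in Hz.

2.52 Hz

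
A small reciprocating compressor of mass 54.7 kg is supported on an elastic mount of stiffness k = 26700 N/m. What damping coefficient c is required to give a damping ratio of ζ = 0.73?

1760 N·s/m

c_c = 2√(k·m) = 2√(26700 × 54.7) = 2417 N·s/m.
c = ζ·c_c = 0.73 × 2417 = 1764 N·s/m.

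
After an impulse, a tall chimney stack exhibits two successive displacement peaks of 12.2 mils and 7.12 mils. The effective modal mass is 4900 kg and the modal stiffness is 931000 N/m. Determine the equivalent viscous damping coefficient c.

Logarithmic decrement δ = (1/n)·ln(x₀/x_n) = (1/1)·ln(12.2/7.12) = (1/1)·ln(1.713) = 0.5385.
ζ = δ/√(4π² + δ²) = 0.5385/√(39.48 + 0.290) = 0.5385/6.306 = 0.08540.
c = ζ · 2√(km) = 0.08540 × 2√(931000 × 4900) = 0.08540 × 135100 = 11540 N·s/m.

11500 N·s/m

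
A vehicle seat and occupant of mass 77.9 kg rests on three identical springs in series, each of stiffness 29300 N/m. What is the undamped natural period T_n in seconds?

0.561 s

Series springs: 1/k_eq = 3/29300, so k_eq = 29300/3 = 9767 N/m.
ω_n = √(k_eq/m) = √(9767/77.9) = √125.4 = 11.20 rad/s.
T_n = 2π/ω_n = 6.283/11.20 = 0.5611 s.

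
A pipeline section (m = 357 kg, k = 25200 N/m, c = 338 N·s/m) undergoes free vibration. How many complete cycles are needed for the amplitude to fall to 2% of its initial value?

12 cycles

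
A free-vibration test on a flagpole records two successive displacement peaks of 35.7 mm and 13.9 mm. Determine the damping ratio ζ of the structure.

0.148

Logarithmic decrement δ = (1/n)·ln(x₀/x_n) = (1/1)·ln(35.7/13.9) = (1/1)·ln(2.568) = 0.9433.
ζ = δ/√(4π² + δ²) = 0.9433/√(39.48 + 0.890) = 0.9433/6.354 = 0.1485.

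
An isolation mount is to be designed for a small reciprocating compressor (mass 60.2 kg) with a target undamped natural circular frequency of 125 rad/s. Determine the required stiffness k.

941000 N/m

k = m·ω_n² = 60.2 × 125.0² = 60.2 × 15620 = 940600 N/m.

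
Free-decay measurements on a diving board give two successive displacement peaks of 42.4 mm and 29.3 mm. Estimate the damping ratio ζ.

Logarithmic decrement δ = (1/n)·ln(x₀/x_n) = (1/1)·ln(42.4/29.3) = (1/1)·ln(1.447) = 0.3696.
ζ = δ/√(4π² + δ²) = 0.3696/√(39.48 + 0.137) = 0.3696/6.294 = 0.05872.

0.0587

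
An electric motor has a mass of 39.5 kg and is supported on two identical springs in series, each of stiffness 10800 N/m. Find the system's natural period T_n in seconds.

0.537 s

Series springs: 1/k_eq = 2/10800, so k_eq = 10800/2 = 5400 N/m.
ω_n = √(k_eq/m) = √(5400/39.5) = √136.7 = 11.69 rad/s.
T_n = 2π/ω_n = 6.283/11.69 = 0.5374 s.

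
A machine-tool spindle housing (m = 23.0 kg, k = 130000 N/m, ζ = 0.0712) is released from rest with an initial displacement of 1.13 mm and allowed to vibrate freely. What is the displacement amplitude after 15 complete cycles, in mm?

0.00135 mm

Logarithmic decrement δ = 2πζ/√(1 − ζ²) = 2π × 0.07120/√(1 − 0.00507) = 0.4485.
After n cycles, x_n/x₀ = e^(−nδ), so x_15 = 1.13 × e^(−15 × 0.4485) = 1.13 × 0.001198 = 0.001353 mm.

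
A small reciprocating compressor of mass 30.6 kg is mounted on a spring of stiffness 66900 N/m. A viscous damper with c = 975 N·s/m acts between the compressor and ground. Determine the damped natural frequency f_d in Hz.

ω_n = √(k/m) = √(66900/30.6) = 46.76 rad/s.
Critical damping c_c = 2√(k·m) = 2√(66900 × 30.6) = 2862 N·s/m, so ζ = c/c_c = 975/2862 = 0.3407.
ω_d = ω_n√(1 − ζ²) = 46.76 × √(1 − 0.116) = 43.96 rad/s.
f_d = ω_d/(2π) = 6.996 Hz.

7.00 Hz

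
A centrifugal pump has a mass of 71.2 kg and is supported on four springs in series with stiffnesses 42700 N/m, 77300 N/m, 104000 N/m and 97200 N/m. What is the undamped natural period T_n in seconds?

Series springs: 1/k_eq = 1/42700 + 1/77300 + 1/104000 + 1/97200 = 5.626×10^-5, so k_eq = 17770 N/m.
ω_n = √(k_eq/m) = √(17770/71.2) = √249.6 = 15.80 rad/s.
T_n = 2π/ω_n = 6.283/15.80 = 0.3977 s.

0.398 s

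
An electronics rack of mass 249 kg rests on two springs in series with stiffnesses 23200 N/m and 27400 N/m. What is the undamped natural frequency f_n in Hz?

Series springs: 1/k_eq = 1/23200 + 1/27400 = 7.960×10^-5, so k_eq = 12560 N/m.
ω_n = √(k_eq/m) = √(12560/249) = √50.45 = 7.103 rad/s.
f_n = ω_n/(2π) = 7.103/6.283 = 1.130 Hz.

1.13 Hz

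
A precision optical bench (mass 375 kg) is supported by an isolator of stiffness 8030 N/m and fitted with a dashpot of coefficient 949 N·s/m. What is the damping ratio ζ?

0.273

ω_n = √(k/m) = √(8030/375) = 4.627 rad/s.
Critical damping c_c = 2√(k·m) = 2√(8030 × 375) = 3471 N·s/m, so ζ = c/c_c = 949/3471 = 0.2734.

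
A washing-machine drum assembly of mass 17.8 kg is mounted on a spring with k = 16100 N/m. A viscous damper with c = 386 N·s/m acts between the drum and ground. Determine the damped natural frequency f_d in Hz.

ω_n = √(k/m) = √(16100/17.8) = 30.07 rad/s.
Critical damping c_c = 2√(k·m) = 2√(16100 × 17.8) = 1071 N·s/m, so ζ = c/c_c = 386/1071 = 0.3605.
ω_d = ω_n√(1 − ζ²) = 30.07 × √(1 − 0.130) = 28.05 rad/s.
f_d = ω_d/(2π) = 4.465 Hz.

4.46 Hz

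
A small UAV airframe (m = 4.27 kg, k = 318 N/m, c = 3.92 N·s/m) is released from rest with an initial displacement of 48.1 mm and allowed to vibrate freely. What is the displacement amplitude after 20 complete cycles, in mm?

ζ = c/(2√(km)) = 3.92/(2√(318 × 4.27)) = 3.92/73.70 = 0.05319.
Logarithmic decrement δ = 2πζ/√(1 − ζ²) = 2π × 0.05319/√(1 − 0.00283) = 0.3347.
After n cycles, x_n/x₀ = e^(−nδ), so x_20 = 48.1 × e^(−20 × 0.3347) = 48.1 × 0.001239 = 0.05959 mm.

0.0596 mm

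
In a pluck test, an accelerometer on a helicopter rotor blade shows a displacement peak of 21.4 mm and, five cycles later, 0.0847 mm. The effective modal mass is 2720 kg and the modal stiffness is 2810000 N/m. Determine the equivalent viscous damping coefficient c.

30300 N·s/m

Logarithmic decrement δ = (1/n)·ln(x₀/x_n) = (1/5)·ln(21.4/0.0847) = (1/5)·ln(252.7) = 1.106.
ζ = δ/√(4π² + δ²) = 1.106/√(39.48 + 1.22) = 1.106/6.380 = 0.1734.
c = ζ · 2√(km) = 0.1734 × 2√(2810000 × 2720) = 0.1734 × 174900 = 30320 N·s/m.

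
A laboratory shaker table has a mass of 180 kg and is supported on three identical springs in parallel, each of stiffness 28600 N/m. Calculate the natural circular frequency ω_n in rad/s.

21.8 rad/s

Parallel springs add: k_eq = 3 × 28600 = 85800 N/m.
ω_n = √(k_eq/m) = √(85800/180) = √476.7 = 21.83 rad/s.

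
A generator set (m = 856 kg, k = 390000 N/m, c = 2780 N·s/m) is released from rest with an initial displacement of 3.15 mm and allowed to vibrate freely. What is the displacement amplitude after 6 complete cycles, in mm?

ζ = c/(2√(km)) = 2780/(2√(390000 × 856)) = 2780/36540 = 0.07608.
Logarithmic decrement δ = 2πζ/√(1 − ζ²) = 2π × 0.07608/√(1 − 0.00579) = 0.4794.
After n cycles, x_n/x₀ = e^(−nδ), so x_6 = 3.15 × e^(−6 × 0.4794) = 3.15 × 0.05634 = 0.1775 mm.

0.177 mm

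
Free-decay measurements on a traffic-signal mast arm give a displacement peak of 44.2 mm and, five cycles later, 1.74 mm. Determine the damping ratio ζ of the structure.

0.102

Logarithmic decrement δ = (1/n)·ln(x₀/x_n) = (1/5)·ln(44.2/1.74) = (1/5)·ln(25.40) = 0.6470.
ζ = δ/√(4π² + δ²) = 0.6470/√(39.48 + 0.419) = 0.6470/6.316 = 0.1024.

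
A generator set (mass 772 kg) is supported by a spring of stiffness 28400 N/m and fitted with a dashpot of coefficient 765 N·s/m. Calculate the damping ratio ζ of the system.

ω_n = √(k/m) = √(28400/772) = 6.065 rad/s.
Critical damping c_c = 2√(k·m) = 2√(28400 × 772) = 9365 N·s/m, so ζ = c/c_c = 765/9365 = 0.08169.

0.0817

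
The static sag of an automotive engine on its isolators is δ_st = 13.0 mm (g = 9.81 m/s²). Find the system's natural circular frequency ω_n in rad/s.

ω_n = √(g/δ_st) = √(9.81/0.0130) = √754.6 = 27.47 rad/s.

27.5 rad/s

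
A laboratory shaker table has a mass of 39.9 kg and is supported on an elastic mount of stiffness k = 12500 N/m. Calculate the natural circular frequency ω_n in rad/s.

17.7 rad/s

ω_n = √(k/m) = √(12500/39.9) = √313.3 = 17.70 rad/s.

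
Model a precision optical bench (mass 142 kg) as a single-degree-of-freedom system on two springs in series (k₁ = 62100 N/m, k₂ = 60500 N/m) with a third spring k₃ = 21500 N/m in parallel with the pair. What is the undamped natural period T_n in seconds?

0.328 s

Series pair: k_s = k₁k₂/(k₁+k₂) = (62100)(60500)/(62100 + 60500) = 30640 N/m. In parallel with k₃: k_eq = 30640 + 21500 = 52140 N/m.
ω_n = √(k_eq/m) = √(52140/142) = √367.2 = 19.16 rad/s.
T_n = 2π/ω_n = 6.283/19.16 = 0.3279 s.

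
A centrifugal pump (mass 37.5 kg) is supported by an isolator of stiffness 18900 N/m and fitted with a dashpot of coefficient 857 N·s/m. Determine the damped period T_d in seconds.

0.325 s

ω_n = √(k/m) = √(18900/37.5) = 22.45 rad/s.
Critical damping c_c = 2√(k·m) = 2√(18900 × 37.5) = 1684 N·s/m, so ζ = c/c_c = 857/1684 = 0.5090.
ω_d = ω_n√(1 − ζ²) = 22.45 × √(1 − 0.259) = 19.32 rad/s.
T_d = 2π/ω_d = 0.3251 s.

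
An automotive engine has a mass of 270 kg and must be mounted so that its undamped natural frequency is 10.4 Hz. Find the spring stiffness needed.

ω_n = 2πf_n = 2π × 10.4 = 65.35 rad/s.
k = m·ω_n² = 270 × 65.35² = 270 × 4270 = 1153000 N/m.

1150000 N/m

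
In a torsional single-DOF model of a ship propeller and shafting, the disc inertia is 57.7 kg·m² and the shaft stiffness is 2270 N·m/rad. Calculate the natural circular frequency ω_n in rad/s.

6.27 rad/s

ω_n = √(k_t/J) = √(2270/57.7) = √39.34 = 6.272 rad/s.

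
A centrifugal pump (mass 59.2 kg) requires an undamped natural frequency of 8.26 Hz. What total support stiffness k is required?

ω_n = 2πf_n = 2π × 8.26 = 51.90 rad/s.
k = m·ω_n² = 59.2 × 51.90² = 59.2 × 2694 = 159500 N/m.

159000 N/m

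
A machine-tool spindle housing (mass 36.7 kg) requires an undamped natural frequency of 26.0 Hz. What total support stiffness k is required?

979000 N/m

ω_n = 2πf_n = 2π × 26.0 = 163.4 rad/s.
k = m·ω_n² = 36.7 × 163.4² = 36.7 × 26690 = 979400 N/m.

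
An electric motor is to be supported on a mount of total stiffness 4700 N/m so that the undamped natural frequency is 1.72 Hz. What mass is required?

ω_n = 2πf_n = 2π × 1.72 = 10.81 rad/s.
m = k/ω_n² = 4700/10.81² = 4700/116.8 = 40.24 kg.

40.2 kg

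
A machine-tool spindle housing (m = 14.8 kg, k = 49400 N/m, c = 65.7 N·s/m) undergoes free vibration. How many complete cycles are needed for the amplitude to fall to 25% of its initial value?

ζ = c/(2√(km)) = 65.7/(2√(49400 × 14.8)) = 65.7/1710 = 0.03842.
Logarithmic decrement δ = 2πζ/√(1 − ζ²) = 2π × 0.03842/√(1 − 0.00148) = 0.2416.
x_n/x₀ = e^(−nδ) ≤ 0.25; take ln: n ≥ ln(1/0.25)/δ = 1.386/0.2416 = 5.739.
So 6 complete cycles are required.

6 cycles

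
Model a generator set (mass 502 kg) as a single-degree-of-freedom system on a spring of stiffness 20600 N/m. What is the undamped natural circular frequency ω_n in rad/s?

ω_n = √(k/m) = √(20600/502) = √41.04 = 6.406 rad/s.

6.41 rad/s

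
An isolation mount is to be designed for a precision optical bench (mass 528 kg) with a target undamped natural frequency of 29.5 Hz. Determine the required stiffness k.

18100000 N/m

ω_n = 2πf_n = 2π × 29.5 = 185.4 rad/s.
k = m·ω_n² = 528 × 185.4² = 528 × 34360 = 18140000 N/m.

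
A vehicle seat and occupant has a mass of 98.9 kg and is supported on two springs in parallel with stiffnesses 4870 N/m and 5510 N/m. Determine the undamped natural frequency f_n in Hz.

1.63 Hz

Parallel springs add: k_eq = 4870 + 5510 = 10380 N/m.
ω_n = √(k_eq/m) = √(10380/98.9) = √105.0 = 10.24 rad/s.
f_n = ω_n/(2π) = 10.24/6.283 = 1.630 Hz.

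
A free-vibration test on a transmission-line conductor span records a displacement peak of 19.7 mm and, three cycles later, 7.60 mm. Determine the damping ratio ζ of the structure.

Logarithmic decrement δ = (1/n)·ln(x₀/x_n) = (1/3)·ln(19.7/7.60) = (1/3)·ln(2.592) = 0.3175.
ζ = δ/√(4π² + δ²) = 0.3175/√(39.48 + 0.101) = 0.3175/6.291 = 0.05047.

0.0505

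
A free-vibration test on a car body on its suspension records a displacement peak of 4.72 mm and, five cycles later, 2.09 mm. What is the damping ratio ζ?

Logarithmic decrement δ = (1/n)·ln(x₀/x_n) = (1/5)·ln(4.72/2.09) = (1/5)·ln(2.258) = 0.1629.
ζ = δ/√(4π² + δ²) = 0.1629/√(39.48 + 0.0265) = 0.1629/6.285 = 0.02592.

0.0259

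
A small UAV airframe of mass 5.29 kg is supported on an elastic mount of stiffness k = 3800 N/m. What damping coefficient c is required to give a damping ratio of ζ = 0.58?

c_c = 2√(k·m) = 2√(3800 × 5.29) = 283.6 N·s/m.
c = ζ·c_c = 0.58 × 283.6 = 164.5 N·s/m.

164 N·s/m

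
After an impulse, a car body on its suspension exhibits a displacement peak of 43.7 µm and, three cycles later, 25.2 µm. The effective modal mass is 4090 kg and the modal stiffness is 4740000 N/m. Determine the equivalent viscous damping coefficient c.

Logarithmic decrement δ = (1/n)·ln(x₀/x_n) = (1/3)·ln(43.7/25.2) = (1/3)·ln(1.734) = 0.1835.
ζ = δ/√(4π² + δ²) = 0.1835/√(39.48 + 0.0337) = 0.1835/6.286 = 0.02919.
c = ζ · 2√(km) = 0.02919 × 2√(4740000 × 4090) = 0.02919 × 278500 = 8129 N·s/m.

8130 N·s/m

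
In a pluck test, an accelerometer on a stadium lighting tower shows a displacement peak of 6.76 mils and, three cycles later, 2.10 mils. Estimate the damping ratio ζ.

Logarithmic decrement δ = (1/n)·ln(x₀/x_n) = (1/3)·ln(6.76/2.10) = (1/3)·ln(3.219) = 0.3897.
ζ = δ/√(4π² + δ²) = 0.3897/√(39.48 + 0.152) = 0.3897/6.295 = 0.06190.

0.0619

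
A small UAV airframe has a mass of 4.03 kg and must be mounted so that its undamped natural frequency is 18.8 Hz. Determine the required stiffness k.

ω_n = 2πf_n = 2π × 18.8 = 118.1 rad/s.
k = m·ω_n² = 4.03 × 118.1² = 4.03 × 13950 = 56230 N/m.

56200 N/m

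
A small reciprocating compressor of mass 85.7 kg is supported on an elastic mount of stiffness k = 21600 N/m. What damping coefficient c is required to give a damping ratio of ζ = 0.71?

1930 N·s/m

c_c = 2√(k·m) = 2√(21600 × 85.7) = 2721 N·s/m.
c = ζ·c_c = 0.71 × 2721 = 1932 N·s/m.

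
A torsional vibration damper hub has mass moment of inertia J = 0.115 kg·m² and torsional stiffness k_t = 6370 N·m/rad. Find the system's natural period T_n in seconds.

0.0267 s

ω_n = √(k_t/J) = √(6370/0.115) = √55390 = 235.4 rad/s.
T_n = 2π/ω_n = 6.283/235.4 = 0.02670 s.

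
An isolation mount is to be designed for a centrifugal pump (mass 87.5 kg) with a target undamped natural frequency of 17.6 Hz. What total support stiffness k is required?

ω_n = 2πf_n = 2π × 17.6 = 110.6 rad/s.
k = m·ω_n² = 87.5 × 110.6² = 87.5 × 12230 = 1070000 N/m.

1070000 N/m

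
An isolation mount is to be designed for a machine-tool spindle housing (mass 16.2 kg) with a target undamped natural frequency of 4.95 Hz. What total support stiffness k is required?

ω_n = 2πf_n = 2π × 4.95 = 31.10 rad/s.
k = m·ω_n² = 16.2 × 31.10² = 16.2 × 967.3 = 15670 N/m.

15700 N/m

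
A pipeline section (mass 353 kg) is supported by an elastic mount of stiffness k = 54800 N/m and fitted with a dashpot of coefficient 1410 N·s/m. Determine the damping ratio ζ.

ω_n = √(k/m) = √(54800/353) = 12.46 rad/s.
Critical damping c_c = 2√(k·m) = 2√(54800 × 353) = 8796 N·s/m, so ζ = c/c_c = 1410/8796 = 0.1603.

0.160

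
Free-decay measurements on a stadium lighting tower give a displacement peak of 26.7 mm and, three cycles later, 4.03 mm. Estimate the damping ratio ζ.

Logarithmic decrement δ = (1/n)·ln(x₀/x_n) = (1/3)·ln(26.7/4.03) = (1/3)·ln(6.625) = 0.6303.
ζ = δ/√(4π² + δ²) = 0.6303/√(39.48 + 0.397) = 0.6303/6.315 = 0.09981.

0.0998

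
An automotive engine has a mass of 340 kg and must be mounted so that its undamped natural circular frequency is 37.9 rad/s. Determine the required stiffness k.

488000 N/m

k = m·ω_n² = 340 × 37.90² = 340 × 1436 = 488400 N/m.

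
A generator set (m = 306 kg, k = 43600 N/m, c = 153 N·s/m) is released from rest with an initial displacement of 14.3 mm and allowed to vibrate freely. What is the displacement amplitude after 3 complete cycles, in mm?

9.63 mm

ζ = c/(2√(km)) = 153/(2√(43600 × 306)) = 153/7305 = 0.02094.
Logarithmic decrement δ = 2πζ/√(1 − ζ²) = 2π × 0.02094/√(1 − 0.000439) = 0.1316.
After n cycles, x_n/x₀ = e^(−nδ), so x_3 = 14.3 × e^(−3 × 0.1316) = 14.3 × 0.6738 = 9.635 mm.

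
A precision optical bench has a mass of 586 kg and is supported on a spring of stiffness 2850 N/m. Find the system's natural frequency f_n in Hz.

ω_n = √(k/m) = √(2850/586) = √4.863 = 2.205 rad/s.
f_n = ω_n/(2π) = 2.205/6.283 = 0.3510 Hz.

0.351 Hz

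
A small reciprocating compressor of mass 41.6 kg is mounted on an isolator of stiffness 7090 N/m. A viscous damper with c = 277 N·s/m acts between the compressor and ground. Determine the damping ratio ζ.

ω_n = √(k/m) = √(7090/41.6) = 13.05 rad/s.
Critical damping c_c = 2√(k·m) = 2√(7090 × 41.6) = 1086 N·s/m, so ζ = c/c_c = 277/1086 = 0.2550.

0.255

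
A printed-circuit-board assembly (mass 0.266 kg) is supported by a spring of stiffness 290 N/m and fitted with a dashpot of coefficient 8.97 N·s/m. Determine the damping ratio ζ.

0.511

ω_n = √(k/m) = √(290.0/0.266) = 33.02 rad/s.
Critical damping c_c = 2√(k·m) = 2√(290.0 × 0.266) = 17.57 N·s/m, so ζ = c/c_c = 8.97/17.57 = 0.5106.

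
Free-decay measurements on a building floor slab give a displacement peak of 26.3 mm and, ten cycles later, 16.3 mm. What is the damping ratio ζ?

Logarithmic decrement δ = (1/n)·ln(x₀/x_n) = (1/10)·ln(26.3/16.3) = (1/10)·ln(1.613) = 0.04784.
ζ = δ/√(4π² + δ²) = 0.04784/√(39.48 + 0.00229) = 0.04784/6.283 = 0.007614.

0.00761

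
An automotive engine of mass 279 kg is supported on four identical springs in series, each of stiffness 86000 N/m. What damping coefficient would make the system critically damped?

Series springs: 1/k_eq = 4/86000, so k_eq = 86000/4 = 21500 N/m.
c_c = 2√(k_eq·m) = 2√(21500 × 279) = 2 × 2449 = 4898 N·s/m.

4900 N·s/m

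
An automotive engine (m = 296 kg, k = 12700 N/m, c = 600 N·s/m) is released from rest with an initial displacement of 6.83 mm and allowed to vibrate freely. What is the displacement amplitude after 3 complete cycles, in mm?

ζ = c/(2√(km)) = 600/(2√(12700 × 296)) = 600/3878 = 0.1547.
Logarithmic decrement δ = 2πζ/√(1 − ζ²) = 2π × 0.1547/√(1 − 0.0239) = 0.9840.
After n cycles, x_n/x₀ = e^(−nδ), so x_3 = 6.83 × e^(−3 × 0.9840) = 6.83 × 0.05223 = 0.3567 mm.

0.357 mm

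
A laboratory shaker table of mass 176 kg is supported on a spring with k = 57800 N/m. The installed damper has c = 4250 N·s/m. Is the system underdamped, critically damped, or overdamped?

underdamped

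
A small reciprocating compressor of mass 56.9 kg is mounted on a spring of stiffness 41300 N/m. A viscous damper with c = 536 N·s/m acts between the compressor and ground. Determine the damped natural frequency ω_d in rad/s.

ω_n = √(k/m) = √(41300/56.9) = 26.94 rad/s.
Critical damping c_c = 2√(k·m) = 2√(41300 × 56.9) = 3066 N·s/m, so ζ = c/c_c = 536/3066 = 0.1748.
ω_d = ω_n√(1 − ζ²) = 26.94 × √(1 − 0.0306) = 26.53 rad/s.

26.5 rad/s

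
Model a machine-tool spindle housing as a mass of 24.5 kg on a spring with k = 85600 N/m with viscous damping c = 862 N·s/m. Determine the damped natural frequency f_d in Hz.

8.98 Hz

ω_n = √(k/m) = √(85600/24.5) = 59.11 rad/s.
Critical damping c_c = 2√(k·m) = 2√(85600 × 24.5) = 2896 N·s/m, so ζ = c/c_c = 862/2896 = 0.2976.
ω_d = ω_n√(1 − ζ²) = 59.11 × √(1 − 0.0886) = 56.43 rad/s.
f_d = ω_d/(2π) = 8.981 Hz.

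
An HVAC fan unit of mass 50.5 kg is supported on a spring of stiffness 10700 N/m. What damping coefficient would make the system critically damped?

1470 N·s/m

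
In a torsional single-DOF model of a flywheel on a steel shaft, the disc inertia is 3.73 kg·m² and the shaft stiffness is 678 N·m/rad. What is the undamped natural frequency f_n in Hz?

ω_n = √(k_t/J) = √(678/3.73) = √181.8 = 13.48 rad/s.
f_n = ω_n/(2π) = 13.48/6.283 = 2.146 Hz.

2.15 Hz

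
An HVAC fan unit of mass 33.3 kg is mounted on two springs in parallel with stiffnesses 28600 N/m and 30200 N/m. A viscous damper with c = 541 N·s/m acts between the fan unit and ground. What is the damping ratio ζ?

0.193

Parallel springs add: k_eq = 28600 + 30200 = 58800 N/m.
ω_n = √(k_eq/m) = √(58800/33.3) = 42.02 rad/s.
Critical damping c_c = 2√(k_eq·m) = 2√(58800 × 33.3) = 2799 N·s/m, so ζ = c/c_c = 541/2799 = 0.1933.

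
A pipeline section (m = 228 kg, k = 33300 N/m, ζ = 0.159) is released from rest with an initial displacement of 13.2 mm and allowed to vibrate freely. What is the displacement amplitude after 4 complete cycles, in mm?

Logarithmic decrement δ = 2πζ/√(1 − ζ²) = 2π × 0.1590/√(1 − 0.0253) = 1.012.
After n cycles, x_n/x₀ = e^(−nδ), so x_4 = 13.2 × e^(−4 × 1.012) = 13.2 × 0.01746 = 0.2305 mm.

0.231 mm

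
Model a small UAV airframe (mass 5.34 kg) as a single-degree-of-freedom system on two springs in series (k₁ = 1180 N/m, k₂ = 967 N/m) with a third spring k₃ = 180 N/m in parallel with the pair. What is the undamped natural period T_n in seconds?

0.544 s

Series pair: k_s = k₁k₂/(k₁+k₂) = (1180)(967)/(1180 + 967) = 531.5 N/m. In parallel with k₃: k_eq = 531.5 + 180 = 711.5 N/m.
ω_n = √(k_eq/m) = √(711.5/5.34) = √133.2 = 11.54 rad/s.
T_n = 2π/ω_n = 6.283/11.54 = 0.5443 s.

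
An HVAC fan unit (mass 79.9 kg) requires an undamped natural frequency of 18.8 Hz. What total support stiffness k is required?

ω_n = 2πf_n = 2π × 18.8 = 118.1 rad/s.
k = m·ω_n² = 79.9 × 118.1² = 79.9 × 13950 = 1115000 N/m.

1110000 N/m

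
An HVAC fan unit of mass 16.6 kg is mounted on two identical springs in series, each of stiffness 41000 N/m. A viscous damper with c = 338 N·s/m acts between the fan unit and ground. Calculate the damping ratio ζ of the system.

0.290

Series springs: 1/k_eq = 2/41000, so k_eq = 41000/2 = 20500 N/m.
ω_n = √(k_eq/m) = √(20500/16.6) = 35.14 rad/s.
Critical damping c_c = 2√(k_eq·m) = 2√(20500 × 16.6) = 1167 N·s/m, so ζ = c/c_c = 338/1167 = 0.2897.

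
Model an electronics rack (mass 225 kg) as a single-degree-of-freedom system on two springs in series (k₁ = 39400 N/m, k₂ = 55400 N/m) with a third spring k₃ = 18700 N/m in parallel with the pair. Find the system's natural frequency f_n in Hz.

Series pair: k_s = k₁k₂/(k₁+k₂) = (39400)(55400)/(39400 + 55400) = 23020 N/m. In parallel with k₃: k_eq = 23020 + 18700 = 41720 N/m.
ω_n = √(k_eq/m) = √(41720/225) = √185.4 = 13.62 rad/s.
f_n = ω_n/(2π) = 13.62/6.283 = 2.167 Hz.

2.17 Hz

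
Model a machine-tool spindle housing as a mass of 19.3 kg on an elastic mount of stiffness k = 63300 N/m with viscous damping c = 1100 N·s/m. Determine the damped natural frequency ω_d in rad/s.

49.7 rad/s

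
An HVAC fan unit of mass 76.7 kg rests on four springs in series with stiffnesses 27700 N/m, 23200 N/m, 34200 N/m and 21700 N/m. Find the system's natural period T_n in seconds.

Series springs: 1/k_eq = 1/27700 + 1/23200 + 1/34200 + 1/21700 = 0.0001545, so k_eq = 6471 N/m.
ω_n = √(k_eq/m) = √(6471/76.7) = √84.37 = 9.185 rad/s.
T_n = 2π/ω_n = 6.283/9.185 = 0.6840 s.

0.684 s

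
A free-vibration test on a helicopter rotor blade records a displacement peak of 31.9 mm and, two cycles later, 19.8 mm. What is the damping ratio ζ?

0.0379

Logarithmic decrement δ = (1/n)·ln(x₀/x_n) = (1/2)·ln(31.9/19.8) = (1/2)·ln(1.611) = 0.2385.
ζ = δ/√(4π² + δ²) = 0.2385/√(39.48 + 0.0569) = 0.2385/6.288 = 0.03793.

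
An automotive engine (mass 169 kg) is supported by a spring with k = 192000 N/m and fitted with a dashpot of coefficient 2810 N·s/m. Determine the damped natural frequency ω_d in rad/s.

32.7 rad/s

ω_n = √(k/m) = √(192000/169) = 33.71 rad/s.
Critical damping c_c = 2√(k·m) = 2√(192000 × 169) = 11390 N·s/m, so ζ = c/c_c = 2810/11390 = 0.2467.
ω_d = ω_n√(1 − ζ²) = 33.71 × √(1 − 0.0608) = 32.66 rad/s.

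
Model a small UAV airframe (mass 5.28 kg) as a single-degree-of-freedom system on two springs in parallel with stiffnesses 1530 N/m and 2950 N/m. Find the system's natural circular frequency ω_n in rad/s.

Parallel springs add: k_eq = 1530 + 2950 = 4480 N/m.
ω_n = √(k_eq/m) = √(4480/5.28) = √848.5 = 29.13 rad/s.

29.1 rad/s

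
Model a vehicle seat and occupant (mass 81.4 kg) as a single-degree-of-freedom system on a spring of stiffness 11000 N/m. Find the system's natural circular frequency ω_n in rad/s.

ω_n = √(k/m) = √(11000/81.4) = √135.1 = 11.62 rad/s.

11.6 rad/s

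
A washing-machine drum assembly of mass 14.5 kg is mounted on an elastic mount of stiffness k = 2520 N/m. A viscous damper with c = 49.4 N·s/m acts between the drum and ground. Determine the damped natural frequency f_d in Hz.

2.08 Hz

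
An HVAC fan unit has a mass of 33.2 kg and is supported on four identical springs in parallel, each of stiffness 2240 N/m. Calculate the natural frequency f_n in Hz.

2.61 Hz

Parallel springs add: k_eq = 4 × 2240 = 8960 N/m.
ω_n = √(k_eq/m) = √(8960/33.2) = √269.9 = 16.43 rad/s.
f_n = ω_n/(2π) = 16.43/6.283 = 2.615 Hz.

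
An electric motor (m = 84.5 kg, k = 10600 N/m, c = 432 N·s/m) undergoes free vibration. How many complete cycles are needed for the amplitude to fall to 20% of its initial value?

2 cycles

ζ = c/(2√(km)) = 432/(2√(10600 × 84.5)) = 432/1893 = 0.2282.
Logarithmic decrement δ = 2πζ/√(1 − ζ²) = 2π × 0.2282/√(1 − 0.0521) = 1.473.
x_n/x₀ = e^(−nδ) ≤ 0.2; take ln: n ≥ ln(1/0.2)/δ = 1.609/1.473 = 1.093.
So 2 complete cycles are required.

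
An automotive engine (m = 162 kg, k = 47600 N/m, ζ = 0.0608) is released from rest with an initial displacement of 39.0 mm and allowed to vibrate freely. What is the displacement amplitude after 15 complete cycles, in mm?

Logarithmic decrement δ = 2πζ/√(1 − ζ²) = 2π × 0.06080/√(1 − 0.00370) = 0.3827.
After n cycles, x_n/x₀ = e^(−nδ), so x_15 = 39.0 × e^(−15 × 0.3827) = 39.0 × 0.003212 = 0.1253 mm.

0.125 mm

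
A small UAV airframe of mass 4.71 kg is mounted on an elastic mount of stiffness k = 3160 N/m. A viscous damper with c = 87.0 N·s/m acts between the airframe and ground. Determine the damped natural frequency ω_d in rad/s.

24.2 rad/s

ω_n = √(k/m) = √(3160/4.71) = 25.90 rad/s.
Critical damping c_c = 2√(k·m) = 2√(3160 × 4.71) = 244.0 N·s/m, so ζ = c/c_c = 87.0/244.0 = 0.3566.
ω_d = ω_n√(1 − ζ²) = 25.90 × √(1 − 0.127) = 24.20 rad/s.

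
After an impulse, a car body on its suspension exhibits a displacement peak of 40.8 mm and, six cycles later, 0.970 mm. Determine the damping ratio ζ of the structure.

Logarithmic decrement δ = (1/n)·ln(x₀/x_n) = (1/6)·ln(40.8/0.970) = (1/6)·ln(42.06) = 0.6232.
ζ = δ/√(4π² + δ²) = 0.6232/√(39.48 + 0.388) = 0.6232/6.314 = 0.09870.

0.0987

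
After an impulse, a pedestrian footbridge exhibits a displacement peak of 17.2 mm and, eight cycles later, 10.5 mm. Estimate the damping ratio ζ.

0.00982

Logarithmic decrement δ = (1/n)·ln(x₀/x_n) = (1/8)·ln(17.2/10.5) = (1/8)·ln(1.638) = 0.06169.
ζ = δ/√(4π² + δ²) = 0.06169/√(39.48 + 0.00381) = 0.06169/6.283 = 0.009818.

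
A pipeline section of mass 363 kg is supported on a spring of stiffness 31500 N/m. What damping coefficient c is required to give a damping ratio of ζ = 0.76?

5140 N·s/m

c_c = 2√(k·m) = 2√(31500 × 363) = 6763 N·s/m.
c = ζ·c_c = 0.76 × 6763 = 5140 N·s/m.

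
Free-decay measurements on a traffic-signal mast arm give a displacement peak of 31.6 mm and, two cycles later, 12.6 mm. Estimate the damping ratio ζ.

0.0730

Logarithmic decrement δ = (1/n)·ln(x₀/x_n) = (1/2)·ln(31.6/12.6) = (1/2)·ln(2.508) = 0.4597.
ζ = δ/√(4π² + δ²) = 0.4597/√(39.48 + 0.211) = 0.4597/6.300 = 0.07297.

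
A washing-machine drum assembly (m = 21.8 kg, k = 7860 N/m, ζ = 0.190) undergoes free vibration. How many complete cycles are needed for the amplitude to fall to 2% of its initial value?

Logarithmic decrement δ = 2πζ/√(1 − ζ²) = 2π × 0.1900/√(1 − 0.0361) = 1.216.
x_n/x₀ = e^(−nδ) ≤ 0.02; take ln: n ≥ ln(1/0.02)/δ = 3.912/1.216 = 3.217.
So 4 complete cycles are required.

4 cycles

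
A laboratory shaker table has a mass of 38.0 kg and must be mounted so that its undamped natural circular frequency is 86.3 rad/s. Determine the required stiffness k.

k = m·ω_n² = 38.0 × 86.30² = 38.0 × 7448 = 283000 N/m.

283000 N/m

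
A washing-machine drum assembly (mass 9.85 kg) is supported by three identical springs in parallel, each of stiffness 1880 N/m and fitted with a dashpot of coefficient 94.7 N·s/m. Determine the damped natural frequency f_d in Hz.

3.73 Hz

Parallel springs add: k_eq = 3 × 1880 = 5640 N/m.
ω_n = √(k_eq/m) = √(5640/9.85) = 23.93 rad/s.
Critical damping c_c = 2√(k_eq·m) = 2√(5640 × 9.85) = 471.4 N·s/m, so ζ = c/c_c = 94.7/471.4 = 0.2009.
ω_d = ω_n√(1 − ζ²) = 23.93 × √(1 − 0.0404) = 23.44 rad/s.
f_d = ω_d/(2π) = 3.731 Hz.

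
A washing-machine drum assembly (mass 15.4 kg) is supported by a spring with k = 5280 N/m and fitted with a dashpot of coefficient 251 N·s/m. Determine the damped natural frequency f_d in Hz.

ω_n = √(k/m) = √(5280/15.4) = 18.52 rad/s.
Critical damping c_c = 2√(k·m) = 2√(5280 × 15.4) = 570.3 N·s/m, so ζ = c/c_c = 251/570.3 = 0.4401.
ω_d = ω_n√(1 − ζ²) = 18.52 × √(1 − 0.194) = 16.63 rad/s.
f_d = ω_d/(2π) = 2.646 Hz.

2.65 Hz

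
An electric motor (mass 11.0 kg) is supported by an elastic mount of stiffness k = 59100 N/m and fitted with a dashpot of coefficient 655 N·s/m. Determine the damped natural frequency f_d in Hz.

10.7 Hz

ω_n = √(k/m) = √(59100/11.0) = 73.30 rad/s.
Critical damping c_c = 2√(k·m) = 2√(59100 × 11.0) = 1613 N·s/m, so ζ = c/c_c = 655/1613 = 0.4062.
ω_d = ω_n√(1 − ζ²) = 73.30 × √(1 − 0.165) = 66.98 rad/s.
f_d = ω_d/(2π) = 10.66 Hz.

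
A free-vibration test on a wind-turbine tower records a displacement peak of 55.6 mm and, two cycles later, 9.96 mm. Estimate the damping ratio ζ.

0.136

Logarithmic decrement δ = (1/n)·ln(x₀/x_n) = (1/2)·ln(55.6/9.96) = (1/2)·ln(5.582) = 0.8598.
ζ = δ/√(4π² + δ²) = 0.8598/√(39.48 + 0.739) = 0.8598/6.342 = 0.1356.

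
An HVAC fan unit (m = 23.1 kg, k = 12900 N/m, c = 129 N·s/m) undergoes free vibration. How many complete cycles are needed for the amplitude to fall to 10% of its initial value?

4 cycles

ζ = c/(2√(km)) = 129/(2√(12900 × 23.1)) = 129/1092 = 0.1182.
Logarithmic decrement δ = 2πζ/√(1 − ζ²) = 2π × 0.1182/√(1 − 0.0140) = 0.7476.
x_n/x₀ = e^(−nδ) ≤ 0.1; take ln: n ≥ ln(1/0.1)/δ = 2.303/0.7476 = 3.080.
So 4 complete cycles are required.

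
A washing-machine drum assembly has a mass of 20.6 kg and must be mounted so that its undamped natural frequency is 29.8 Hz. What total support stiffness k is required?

ω_n = 2πf_n = 2π × 29.8 = 187.2 rad/s.
k = m·ω_n² = 20.6 × 187.2² = 20.6 × 35060 = 722200 N/m.

722000 N/m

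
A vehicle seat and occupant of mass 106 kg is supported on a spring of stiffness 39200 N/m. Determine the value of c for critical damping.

4080 N·s/m

c_c = 2√(k·m) = 2√(39200 × 106) = 2 × 2038 = 4077 N·s/m.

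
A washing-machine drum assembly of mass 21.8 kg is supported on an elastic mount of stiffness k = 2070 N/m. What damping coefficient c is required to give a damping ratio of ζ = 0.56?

c_c = 2√(k·m) = 2√(2070 × 21.8) = 424.9 N·s/m.
c = ζ·c_c = 0.56 × 424.9 = 237.9 N·s/m.

238 N·s/m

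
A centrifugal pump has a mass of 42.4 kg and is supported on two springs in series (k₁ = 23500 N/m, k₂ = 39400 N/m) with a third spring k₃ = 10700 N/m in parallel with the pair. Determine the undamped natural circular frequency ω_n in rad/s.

Series pair: k_s = k₁k₂/(k₁+k₂) = (23500)(39400)/(23500 + 39400) = 14720 N/m. In parallel with k₃: k_eq = 14720 + 10700 = 25420 N/m.
ω_n = √(k_eq/m) = √(25420/42.4) = √599.5 = 24.49 rad/s.

24.5 rad/s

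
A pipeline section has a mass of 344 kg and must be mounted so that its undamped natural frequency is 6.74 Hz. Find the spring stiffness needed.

ω_n = 2πf_n = 2π × 6.74 = 42.35 rad/s.
k = m·ω_n² = 344 × 42.35² = 344 × 1793 = 616900 N/m.

617000 N/m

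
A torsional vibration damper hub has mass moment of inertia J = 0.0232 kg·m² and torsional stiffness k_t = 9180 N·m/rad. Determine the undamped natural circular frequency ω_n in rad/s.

ω_n = √(k_t/J) = √(9180/0.0232) = √395700 = 629.0 rad/s.

629 rad/s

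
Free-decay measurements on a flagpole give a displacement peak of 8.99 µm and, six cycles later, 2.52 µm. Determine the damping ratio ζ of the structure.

0.0337

Logarithmic decrement δ = (1/n)·ln(x₀/x_n) = (1/6)·ln(8.99/2.52) = (1/6)·ln(3.567) = 0.2120.
ζ = δ/√(4π² + δ²) = 0.2120/√(39.48 + 0.0449) = 0.2120/6.287 = 0.03372.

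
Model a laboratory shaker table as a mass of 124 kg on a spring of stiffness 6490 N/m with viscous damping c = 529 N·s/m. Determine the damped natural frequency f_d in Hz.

ω_n = √(k/m) = √(6490/124) = 7.235 rad/s.
Critical damping c_c = 2√(k·m) = 2√(6490 × 124) = 1794 N·s/m, so ζ = c/c_c = 529/1794 = 0.2948.
ω_d = ω_n√(1 − ζ²) = 7.235 × √(1 − 0.0869) = 6.913 rad/s.
f_d = ω_d/(2π) = 1.100 Hz.

1.10 Hz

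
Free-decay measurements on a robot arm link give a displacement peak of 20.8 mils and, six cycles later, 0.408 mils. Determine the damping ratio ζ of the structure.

0.104

Logarithmic decrement δ = (1/n)·ln(x₀/x_n) = (1/6)·ln(20.8/0.408) = (1/6)·ln(50.98) = 0.6552.
ζ = δ/√(4π² + δ²) = 0.6552/√(39.48 + 0.429) = 0.6552/6.317 = 0.1037.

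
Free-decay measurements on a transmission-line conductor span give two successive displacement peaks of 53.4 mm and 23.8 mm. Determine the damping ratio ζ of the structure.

0.128

Logarithmic decrement δ = (1/n)·ln(x₀/x_n) = (1/1)·ln(53.4/23.8) = (1/1)·ln(2.244) = 0.8081.
ζ = δ/√(4π² + δ²) = 0.8081/√(39.48 + 0.653) = 0.8081/6.335 = 0.1276.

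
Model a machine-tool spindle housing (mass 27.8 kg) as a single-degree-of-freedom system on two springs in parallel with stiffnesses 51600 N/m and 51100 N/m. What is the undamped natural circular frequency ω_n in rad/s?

60.8 rad/s

Parallel springs add: k_eq = 51600 + 51100 = 102700 N/m.
ω_n = √(k_eq/m) = √(102700/27.8) = √3694 = 60.78 rad/s.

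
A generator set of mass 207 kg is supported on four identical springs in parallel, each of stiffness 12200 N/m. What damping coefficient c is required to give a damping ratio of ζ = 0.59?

Parallel springs add: k_eq = 4 × 12200 = 48800 N/m.
c_c = 2√(k_eq·m) = 2√(48800 × 207) = 6357 N·s/m.
c = ζ·c_c = 0.59 × 6357 = 3750 N·s/m.

3750 N·s/m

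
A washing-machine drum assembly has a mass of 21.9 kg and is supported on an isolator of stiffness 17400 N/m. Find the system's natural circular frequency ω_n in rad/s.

28.2 rad/s

ω_n = √(k/m) = √(17400/21.9) = √794.5 = 28.19 rad/s.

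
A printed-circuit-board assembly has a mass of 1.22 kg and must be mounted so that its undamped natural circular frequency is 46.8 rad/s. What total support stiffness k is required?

2670 N/m

k = m·ω_n² = 1.22 × 46.80² = 1.22 × 2190 = 2672 N/m.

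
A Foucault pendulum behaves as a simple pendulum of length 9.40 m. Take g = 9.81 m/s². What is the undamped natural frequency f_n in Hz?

0.163 Hz

For a simple pendulum ω_n = √(g/L) = √(9.81/9.40) = √1.044 = 1.022 rad/s.
f_n = ω_n/(2π) = 1.022/6.283 = 0.1626 Hz.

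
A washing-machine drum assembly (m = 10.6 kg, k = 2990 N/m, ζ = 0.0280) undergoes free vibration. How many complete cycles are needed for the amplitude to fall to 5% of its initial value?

Logarithmic decrement δ = 2πζ/√(1 − ζ²) = 2π × 0.02800/√(1 − 0.000784) = 0.1760.
x_n/x₀ = e^(−nδ) ≤ 0.05; take ln: n ≥ ln(1/0.05)/δ = 2.996/0.1760 = 17.02.
So 18 complete cycles are required.

18 cycles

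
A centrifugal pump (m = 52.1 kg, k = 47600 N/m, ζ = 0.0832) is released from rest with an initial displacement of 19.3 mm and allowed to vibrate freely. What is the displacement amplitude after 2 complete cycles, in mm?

6.76 mm

Logarithmic decrement δ = 2πζ/√(1 − ζ²) = 2π × 0.08320/√(1 − 0.00692) = 0.5246.
After n cycles, x_n/x₀ = e^(−nδ), so x_2 = 19.3 × e^(−2 × 0.5246) = 19.3 × 0.3502 = 6.759 mm.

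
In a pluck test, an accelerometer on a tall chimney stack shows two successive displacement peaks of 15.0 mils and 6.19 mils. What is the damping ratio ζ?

0.139

Logarithmic decrement δ = (1/n)·ln(x₀/x_n) = (1/1)·ln(15.0/6.19) = (1/1)·ln(2.423) = 0.8851.
ζ = δ/√(4π² + δ²) = 0.8851/√(39.48 + 0.783) = 0.8851/6.345 = 0.1395.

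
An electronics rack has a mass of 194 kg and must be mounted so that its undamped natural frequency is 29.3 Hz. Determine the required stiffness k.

6580000 N/m

ω_n = 2πf_n = 2π × 29.3 = 184.1 rad/s.
k = m·ω_n² = 194 × 184.1² = 194 × 33890 = 6575000 N/m.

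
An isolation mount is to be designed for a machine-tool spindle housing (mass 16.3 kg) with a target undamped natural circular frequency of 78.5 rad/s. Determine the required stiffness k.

100000 N/m

k = m·ω_n² = 16.3 × 78.50² = 16.3 × 6162 = 100400 N/m.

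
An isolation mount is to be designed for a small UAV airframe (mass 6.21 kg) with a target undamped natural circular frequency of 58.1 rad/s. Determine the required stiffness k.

21000 N/m

k = m·ω_n² = 6.21 × 58.10² = 6.21 × 3376 = 20960 N/m.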